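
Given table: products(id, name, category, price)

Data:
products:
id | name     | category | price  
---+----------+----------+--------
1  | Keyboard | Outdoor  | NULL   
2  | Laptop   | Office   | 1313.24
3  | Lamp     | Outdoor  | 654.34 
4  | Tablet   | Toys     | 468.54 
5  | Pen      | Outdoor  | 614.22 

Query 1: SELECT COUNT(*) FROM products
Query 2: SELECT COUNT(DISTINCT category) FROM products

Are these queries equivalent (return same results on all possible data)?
No, not equivalent

Query 1 returns: [(5,)]
Query 2 returns: [(3,)]

Reason: COUNT(*) counts rows, COUNT(DISTINCT category) counts unique categorys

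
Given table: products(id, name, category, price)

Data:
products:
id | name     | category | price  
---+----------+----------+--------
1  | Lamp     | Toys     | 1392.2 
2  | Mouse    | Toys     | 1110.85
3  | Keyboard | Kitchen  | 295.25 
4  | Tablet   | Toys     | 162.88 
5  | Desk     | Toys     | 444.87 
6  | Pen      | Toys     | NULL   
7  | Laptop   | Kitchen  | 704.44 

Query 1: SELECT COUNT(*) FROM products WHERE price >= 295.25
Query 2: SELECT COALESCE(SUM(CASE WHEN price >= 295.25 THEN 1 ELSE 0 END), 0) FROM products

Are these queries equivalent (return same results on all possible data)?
Yes, equivalent

Both queries return: [(5,)]

Reason: COUNT with WHERE vs conditional SUM (COALESCE handles empty-table NULL)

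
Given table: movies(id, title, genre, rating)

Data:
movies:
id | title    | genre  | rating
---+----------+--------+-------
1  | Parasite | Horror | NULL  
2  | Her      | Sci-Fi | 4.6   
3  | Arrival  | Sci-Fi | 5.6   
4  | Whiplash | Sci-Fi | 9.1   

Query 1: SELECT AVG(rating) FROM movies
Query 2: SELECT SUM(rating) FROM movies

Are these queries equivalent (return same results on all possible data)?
No, not equivalent

Query 1 returns: [(6.433333333333333,)]
Query 2 returns: [(19.299999999999997,)]

Reason: AVG vs SUM give different aggregate values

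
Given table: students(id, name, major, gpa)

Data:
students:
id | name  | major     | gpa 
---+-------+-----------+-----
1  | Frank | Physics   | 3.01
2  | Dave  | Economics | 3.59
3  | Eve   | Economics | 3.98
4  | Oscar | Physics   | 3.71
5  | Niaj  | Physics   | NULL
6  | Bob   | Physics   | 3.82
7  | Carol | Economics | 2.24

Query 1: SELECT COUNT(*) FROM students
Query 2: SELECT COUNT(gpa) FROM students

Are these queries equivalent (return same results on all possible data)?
No, not equivalent

Query 1 returns: [(7,)]
Query 2 returns: [(6,)]

Reason: COUNT(*) includes NULLs, COUNT(column) excludes them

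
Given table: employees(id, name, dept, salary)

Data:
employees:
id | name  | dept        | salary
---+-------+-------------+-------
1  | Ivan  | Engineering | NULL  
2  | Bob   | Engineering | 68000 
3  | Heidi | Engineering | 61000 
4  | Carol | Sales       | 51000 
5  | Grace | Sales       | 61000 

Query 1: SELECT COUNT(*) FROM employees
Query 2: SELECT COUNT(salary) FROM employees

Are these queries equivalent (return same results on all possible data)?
No, not equivalent

Query 1 returns: [(5,)]
Query 2 returns: [(4,)]

Reason: COUNT(*) includes NULLs, COUNT(column) excludes them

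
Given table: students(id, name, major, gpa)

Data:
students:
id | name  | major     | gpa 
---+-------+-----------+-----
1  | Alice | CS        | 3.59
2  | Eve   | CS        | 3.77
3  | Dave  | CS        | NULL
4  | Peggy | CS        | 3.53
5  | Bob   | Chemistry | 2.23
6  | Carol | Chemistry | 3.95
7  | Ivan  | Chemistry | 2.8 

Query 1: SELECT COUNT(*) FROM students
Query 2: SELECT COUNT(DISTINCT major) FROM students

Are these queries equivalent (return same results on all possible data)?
No, not equivalent

Query 1 returns: [(7,)]
Query 2 returns: [(2,)]

Reason: COUNT(*) counts rows, COUNT(DISTINCT major) counts unique majors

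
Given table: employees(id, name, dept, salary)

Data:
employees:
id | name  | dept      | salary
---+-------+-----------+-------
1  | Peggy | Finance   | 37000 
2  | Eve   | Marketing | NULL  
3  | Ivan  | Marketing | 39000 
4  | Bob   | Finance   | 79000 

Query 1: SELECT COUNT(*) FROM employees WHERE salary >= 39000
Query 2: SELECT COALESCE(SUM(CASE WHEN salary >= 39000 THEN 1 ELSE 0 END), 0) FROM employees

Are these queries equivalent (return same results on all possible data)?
Yes, equivalent

Both queries return: [(2,)]

Reason: COUNT with WHERE vs conditional SUM (COALESCE handles empty-table NULL)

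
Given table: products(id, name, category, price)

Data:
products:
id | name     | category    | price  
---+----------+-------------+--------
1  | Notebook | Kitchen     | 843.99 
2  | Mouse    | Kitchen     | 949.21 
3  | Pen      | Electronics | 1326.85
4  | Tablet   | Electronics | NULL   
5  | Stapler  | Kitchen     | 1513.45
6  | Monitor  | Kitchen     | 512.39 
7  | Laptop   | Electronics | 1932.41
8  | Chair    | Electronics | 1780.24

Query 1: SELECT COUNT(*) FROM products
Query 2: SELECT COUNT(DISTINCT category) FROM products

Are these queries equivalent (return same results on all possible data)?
No, not equivalent

Query 1 returns: [(8,)]
Query 2 returns: [(2,)]

Reason: COUNT(*) counts rows, COUNT(DISTINCT category) counts unique categorys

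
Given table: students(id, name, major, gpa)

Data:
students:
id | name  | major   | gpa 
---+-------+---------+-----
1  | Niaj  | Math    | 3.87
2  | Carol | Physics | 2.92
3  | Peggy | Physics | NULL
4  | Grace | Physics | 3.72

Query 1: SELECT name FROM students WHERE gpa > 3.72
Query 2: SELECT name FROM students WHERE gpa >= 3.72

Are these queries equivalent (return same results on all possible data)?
No, not equivalent

Query 1 returns: [('Niaj',)]
Query 2 returns: [('Niaj',), ('Grace',)]

Reason: > vs >= gives different results when gpa = 3.72 exists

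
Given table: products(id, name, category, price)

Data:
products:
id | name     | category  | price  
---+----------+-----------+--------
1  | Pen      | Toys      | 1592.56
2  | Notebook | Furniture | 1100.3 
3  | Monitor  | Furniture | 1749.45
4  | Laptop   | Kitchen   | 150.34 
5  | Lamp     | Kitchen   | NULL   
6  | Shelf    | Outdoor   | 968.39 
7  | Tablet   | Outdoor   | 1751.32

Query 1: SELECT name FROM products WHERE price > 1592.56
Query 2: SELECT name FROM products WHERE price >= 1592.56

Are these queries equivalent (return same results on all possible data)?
No, not equivalent

Query 1 returns: [('Monitor',), ('Tablet',)]
Query 2 returns: [('Pen',), ('Monitor',), ('Tablet',)]

Reason: > vs >= gives different results when price = 1592.56 exists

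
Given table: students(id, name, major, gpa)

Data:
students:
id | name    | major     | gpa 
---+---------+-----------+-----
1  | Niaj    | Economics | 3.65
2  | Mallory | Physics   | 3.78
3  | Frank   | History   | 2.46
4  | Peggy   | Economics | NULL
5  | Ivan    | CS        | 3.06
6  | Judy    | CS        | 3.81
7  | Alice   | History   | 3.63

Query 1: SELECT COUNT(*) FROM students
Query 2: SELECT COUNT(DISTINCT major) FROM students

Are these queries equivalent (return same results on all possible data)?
No, not equivalent

Query 1 returns: [(7,)]
Query 2 returns: [(4,)]

Reason: COUNT(*) counts rows, COUNT(DISTINCT major) counts unique majors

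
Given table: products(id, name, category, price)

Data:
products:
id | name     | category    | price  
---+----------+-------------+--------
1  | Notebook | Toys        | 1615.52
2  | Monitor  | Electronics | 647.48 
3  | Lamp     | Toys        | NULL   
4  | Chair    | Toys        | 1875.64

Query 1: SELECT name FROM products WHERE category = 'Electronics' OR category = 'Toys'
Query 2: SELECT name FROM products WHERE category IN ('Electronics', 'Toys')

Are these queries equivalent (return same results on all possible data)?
Yes, equivalent

Both queries return: [('Chair',), ('Lamp',), ('Monitor',), ('Notebook',)]

Reason: OR vs IN are equivalent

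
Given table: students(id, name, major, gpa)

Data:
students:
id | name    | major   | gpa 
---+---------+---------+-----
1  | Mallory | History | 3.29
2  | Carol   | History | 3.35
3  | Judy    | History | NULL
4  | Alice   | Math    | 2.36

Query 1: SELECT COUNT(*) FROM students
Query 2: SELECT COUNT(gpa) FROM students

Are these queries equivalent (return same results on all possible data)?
No, not equivalent

Query 1 returns: [(4,)]
Query 2 returns: [(3,)]

Reason: COUNT(*) includes NULLs, COUNT(column) excludes them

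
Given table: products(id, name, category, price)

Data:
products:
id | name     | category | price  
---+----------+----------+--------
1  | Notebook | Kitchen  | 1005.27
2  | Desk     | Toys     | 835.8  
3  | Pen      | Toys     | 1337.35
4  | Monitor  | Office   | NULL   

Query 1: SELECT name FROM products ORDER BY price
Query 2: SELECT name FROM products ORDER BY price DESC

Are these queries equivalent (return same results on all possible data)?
No, not equivalent

Query 1 returns: [('Monitor',), ('Desk',), ('Notebook',), ('Pen',)]
Query 2 returns: [('Pen',), ('Notebook',), ('Desk',), ('Monitor',)]

Reason: ASC vs DESC gives opposite ordering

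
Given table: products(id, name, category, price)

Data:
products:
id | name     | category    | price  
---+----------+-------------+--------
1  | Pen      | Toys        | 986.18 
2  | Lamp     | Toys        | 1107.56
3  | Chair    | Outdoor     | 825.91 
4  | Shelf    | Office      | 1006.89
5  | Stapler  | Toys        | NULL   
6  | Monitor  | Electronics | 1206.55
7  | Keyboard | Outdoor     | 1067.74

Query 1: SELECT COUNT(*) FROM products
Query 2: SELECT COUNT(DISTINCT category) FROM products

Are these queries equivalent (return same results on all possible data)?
No, not equivalent

Query 1 returns: [(7,)]
Query 2 returns: [(4,)]

Reason: COUNT(*) counts rows, COUNT(DISTINCT category) counts unique categorys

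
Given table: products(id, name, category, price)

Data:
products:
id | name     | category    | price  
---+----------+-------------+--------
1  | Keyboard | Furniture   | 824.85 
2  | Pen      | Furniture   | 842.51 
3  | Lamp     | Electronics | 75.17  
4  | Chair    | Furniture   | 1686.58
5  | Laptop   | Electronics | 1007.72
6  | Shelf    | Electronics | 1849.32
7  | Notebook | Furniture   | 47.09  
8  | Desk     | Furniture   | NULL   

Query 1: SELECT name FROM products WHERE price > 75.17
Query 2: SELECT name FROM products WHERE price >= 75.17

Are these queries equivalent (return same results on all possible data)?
No, not equivalent

Query 1 returns: [('Keyboard',), ('Pen',), ('Chair',), ('Laptop',), ('Shelf',)]
Query 2 returns: [('Keyboard',), ('Pen',), ('Lamp',), ('Chair',), ('Laptop',), ('Shelf',)]

Reason: > vs >= gives different results when price = 75.17 exists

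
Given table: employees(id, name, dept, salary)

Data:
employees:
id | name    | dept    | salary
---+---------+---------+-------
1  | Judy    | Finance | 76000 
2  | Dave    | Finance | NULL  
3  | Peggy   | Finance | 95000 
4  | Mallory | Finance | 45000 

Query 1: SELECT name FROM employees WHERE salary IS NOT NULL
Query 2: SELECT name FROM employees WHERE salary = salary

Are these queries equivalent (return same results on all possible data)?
Yes, equivalent

Both queries return: [('Judy',), ('Mallory',), ('Peggy',)]

Reason: IS NOT NULL vs self-equality (both exclude NULLs)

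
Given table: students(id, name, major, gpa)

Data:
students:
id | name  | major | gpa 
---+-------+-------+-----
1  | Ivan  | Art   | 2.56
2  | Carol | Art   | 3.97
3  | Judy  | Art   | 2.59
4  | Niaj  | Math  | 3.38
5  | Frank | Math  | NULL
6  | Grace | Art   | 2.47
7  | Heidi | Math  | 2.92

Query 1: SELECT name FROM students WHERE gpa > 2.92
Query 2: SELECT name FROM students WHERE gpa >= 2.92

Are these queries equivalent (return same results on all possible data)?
No, not equivalent

Query 1 returns: [('Carol',), ('Niaj',)]
Query 2 returns: [('Carol',), ('Niaj',), ('Heidi',)]

Reason: > vs >= gives different results when gpa = 2.92 exists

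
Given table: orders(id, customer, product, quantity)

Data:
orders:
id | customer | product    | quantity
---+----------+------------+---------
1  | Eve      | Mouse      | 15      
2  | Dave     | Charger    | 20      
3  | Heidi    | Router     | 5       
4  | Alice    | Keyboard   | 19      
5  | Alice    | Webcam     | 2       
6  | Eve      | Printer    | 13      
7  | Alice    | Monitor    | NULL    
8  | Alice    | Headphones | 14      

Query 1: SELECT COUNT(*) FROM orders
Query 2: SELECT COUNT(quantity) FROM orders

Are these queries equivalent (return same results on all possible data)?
No, not equivalent

Query 1 returns: [(8,)]
Query 2 returns: [(7,)]

Reason: COUNT(*) includes NULLs, COUNT(column) excludes them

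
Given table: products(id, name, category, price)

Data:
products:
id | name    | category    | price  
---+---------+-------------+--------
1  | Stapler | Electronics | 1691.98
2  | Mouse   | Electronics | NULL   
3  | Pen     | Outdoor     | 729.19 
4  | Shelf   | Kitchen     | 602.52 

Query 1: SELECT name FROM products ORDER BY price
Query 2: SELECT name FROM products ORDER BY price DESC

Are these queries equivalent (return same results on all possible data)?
No, not equivalent

Query 1 returns: [('Mouse',), ('Shelf',), ('Pen',), ('Stapler',)]
Query 2 returns: [('Stapler',), ('Pen',), ('Shelf',), ('Mouse',)]

Reason: ASC vs DESC gives opposite ordering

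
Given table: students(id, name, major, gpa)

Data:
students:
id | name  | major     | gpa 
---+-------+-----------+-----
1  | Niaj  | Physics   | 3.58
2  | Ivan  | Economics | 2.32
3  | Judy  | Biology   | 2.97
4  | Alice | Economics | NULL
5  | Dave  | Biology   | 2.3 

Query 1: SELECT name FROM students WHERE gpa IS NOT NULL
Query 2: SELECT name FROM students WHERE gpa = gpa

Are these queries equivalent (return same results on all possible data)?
Yes, equivalent

Both queries return: [('Dave',), ('Ivan',), ('Judy',), ('Niaj',)]

Reason: IS NOT NULL vs self-equality (both exclude NULLs)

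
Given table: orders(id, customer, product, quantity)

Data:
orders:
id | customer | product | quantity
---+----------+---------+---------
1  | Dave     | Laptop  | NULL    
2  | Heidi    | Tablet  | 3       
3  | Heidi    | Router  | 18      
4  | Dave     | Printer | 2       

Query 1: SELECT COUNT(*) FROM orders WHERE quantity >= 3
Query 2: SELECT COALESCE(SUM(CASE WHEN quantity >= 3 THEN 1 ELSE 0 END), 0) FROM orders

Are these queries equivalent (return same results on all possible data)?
Yes, equivalent

Both queries return: [(2,)]

Reason: COUNT with WHERE vs conditional SUM (COALESCE handles empty-table NULL)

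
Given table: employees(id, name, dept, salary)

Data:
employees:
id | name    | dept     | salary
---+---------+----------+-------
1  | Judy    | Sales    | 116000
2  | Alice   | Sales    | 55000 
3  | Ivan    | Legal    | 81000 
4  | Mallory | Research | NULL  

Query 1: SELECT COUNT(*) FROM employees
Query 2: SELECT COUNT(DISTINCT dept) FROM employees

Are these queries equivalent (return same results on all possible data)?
No, not equivalent

Query 1 returns: [(4,)]
Query 2 returns: [(3,)]

Reason: COUNT(*) counts rows, COUNT(DISTINCT dept) counts unique depts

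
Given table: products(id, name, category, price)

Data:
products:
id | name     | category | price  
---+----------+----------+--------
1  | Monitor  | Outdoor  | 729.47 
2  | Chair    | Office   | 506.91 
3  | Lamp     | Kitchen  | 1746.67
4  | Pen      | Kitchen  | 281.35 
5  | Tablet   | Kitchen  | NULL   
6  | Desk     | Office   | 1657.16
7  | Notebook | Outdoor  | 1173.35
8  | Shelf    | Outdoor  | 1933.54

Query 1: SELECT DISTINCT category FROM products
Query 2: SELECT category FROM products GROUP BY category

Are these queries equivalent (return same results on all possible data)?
Yes, equivalent

Both queries return: [('Kitchen',), ('Office',), ('Outdoor',)]

Reason: Both get unique categorys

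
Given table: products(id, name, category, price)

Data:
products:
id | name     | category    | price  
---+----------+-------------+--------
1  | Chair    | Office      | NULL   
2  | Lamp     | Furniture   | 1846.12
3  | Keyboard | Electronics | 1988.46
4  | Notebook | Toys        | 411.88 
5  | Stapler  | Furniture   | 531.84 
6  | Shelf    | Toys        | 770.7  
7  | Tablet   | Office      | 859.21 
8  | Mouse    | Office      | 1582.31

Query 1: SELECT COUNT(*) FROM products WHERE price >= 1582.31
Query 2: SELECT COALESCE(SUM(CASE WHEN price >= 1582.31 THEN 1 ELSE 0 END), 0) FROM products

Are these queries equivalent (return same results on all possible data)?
Yes, equivalent

Both queries return: [(3,)]

Reason: COUNT with WHERE vs conditional SUM (COALESCE handles empty-table NULL)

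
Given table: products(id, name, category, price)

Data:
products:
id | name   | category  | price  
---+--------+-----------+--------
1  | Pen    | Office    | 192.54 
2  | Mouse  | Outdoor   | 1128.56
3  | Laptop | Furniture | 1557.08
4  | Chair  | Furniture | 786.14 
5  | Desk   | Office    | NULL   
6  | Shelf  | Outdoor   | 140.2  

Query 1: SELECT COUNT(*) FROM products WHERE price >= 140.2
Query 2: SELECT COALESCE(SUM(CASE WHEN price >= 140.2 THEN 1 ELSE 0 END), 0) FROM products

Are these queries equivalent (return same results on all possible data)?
Yes, equivalent

Both queries return: [(5,)]

Reason: COUNT with WHERE vs conditional SUM (COALESCE handles empty-table NULL)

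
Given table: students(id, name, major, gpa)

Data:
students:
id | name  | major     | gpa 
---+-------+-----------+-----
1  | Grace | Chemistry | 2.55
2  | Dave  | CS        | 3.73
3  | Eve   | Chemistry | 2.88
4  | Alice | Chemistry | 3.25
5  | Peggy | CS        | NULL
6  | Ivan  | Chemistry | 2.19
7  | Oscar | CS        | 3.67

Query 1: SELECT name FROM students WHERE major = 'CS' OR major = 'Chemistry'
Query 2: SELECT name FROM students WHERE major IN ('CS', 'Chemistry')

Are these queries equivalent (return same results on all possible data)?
Yes, equivalent

Both queries return: [('Alice',), ('Dave',), ('Eve',), ('Grace',), ('Ivan',), ('Oscar',), ('Peggy',)]

Reason: OR vs IN are equivalent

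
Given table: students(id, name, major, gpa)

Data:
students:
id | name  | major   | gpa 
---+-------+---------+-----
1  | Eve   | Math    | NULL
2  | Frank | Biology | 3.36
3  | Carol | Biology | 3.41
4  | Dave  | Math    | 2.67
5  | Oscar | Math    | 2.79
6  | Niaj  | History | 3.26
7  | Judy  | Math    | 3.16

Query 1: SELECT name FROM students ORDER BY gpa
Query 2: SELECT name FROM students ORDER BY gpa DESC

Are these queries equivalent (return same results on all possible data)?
No, not equivalent

Query 1 returns: [('Eve',), ('Dave',), ('Oscar',), ('Judy',), ('Niaj',), ('Frank',), ('Carol',)]
Query 2 returns: [('Carol',), ('Frank',), ('Niaj',), ('Judy',), ('Oscar',), ('Dave',), ('Eve',)]

Reason: ASC vs DESC gives opposite ordering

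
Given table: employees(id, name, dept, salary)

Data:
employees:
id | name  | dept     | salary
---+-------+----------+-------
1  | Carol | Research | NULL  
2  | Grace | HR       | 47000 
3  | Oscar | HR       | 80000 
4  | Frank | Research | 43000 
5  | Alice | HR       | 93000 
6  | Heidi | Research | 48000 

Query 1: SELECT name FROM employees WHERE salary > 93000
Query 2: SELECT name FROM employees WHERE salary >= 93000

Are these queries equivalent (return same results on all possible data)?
No, not equivalent

Query 1 returns: []
Query 2 returns: [('Alice',)]

Reason: > vs >= gives different results when salary = 93000 exists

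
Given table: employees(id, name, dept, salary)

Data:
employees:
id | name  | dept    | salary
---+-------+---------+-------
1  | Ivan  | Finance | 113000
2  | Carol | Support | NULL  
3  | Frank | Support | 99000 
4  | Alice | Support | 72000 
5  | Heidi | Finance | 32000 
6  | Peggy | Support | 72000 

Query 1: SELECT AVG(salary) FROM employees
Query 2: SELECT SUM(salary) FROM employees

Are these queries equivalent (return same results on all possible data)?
No, not equivalent

Query 1 returns: [(77600.0,)]
Query 2 returns: [(388000,)]

Reason: AVG vs SUM give different aggregate values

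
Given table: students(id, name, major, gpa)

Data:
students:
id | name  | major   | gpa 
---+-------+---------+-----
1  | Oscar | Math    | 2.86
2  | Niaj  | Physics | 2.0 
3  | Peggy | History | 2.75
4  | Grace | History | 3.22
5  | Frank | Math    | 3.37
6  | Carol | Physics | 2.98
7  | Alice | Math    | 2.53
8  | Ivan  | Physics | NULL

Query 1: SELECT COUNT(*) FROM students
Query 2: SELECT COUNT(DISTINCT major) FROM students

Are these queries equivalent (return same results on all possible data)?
No, not equivalent

Query 1 returns: [(8,)]
Query 2 returns: [(3,)]

Reason: COUNT(*) counts rows, COUNT(DISTINCT major) counts unique majors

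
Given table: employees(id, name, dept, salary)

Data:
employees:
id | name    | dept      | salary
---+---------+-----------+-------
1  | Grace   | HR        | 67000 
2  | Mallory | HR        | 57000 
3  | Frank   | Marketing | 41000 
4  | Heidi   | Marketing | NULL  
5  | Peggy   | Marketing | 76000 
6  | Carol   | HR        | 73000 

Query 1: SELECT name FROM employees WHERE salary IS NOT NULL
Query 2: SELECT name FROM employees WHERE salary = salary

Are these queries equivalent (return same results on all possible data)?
Yes, equivalent

Both queries return: [('Carol',), ('Frank',), ('Grace',), ('Mallory',), ('Peggy',)]

Reason: IS NOT NULL vs self-equality (both exclude NULLs)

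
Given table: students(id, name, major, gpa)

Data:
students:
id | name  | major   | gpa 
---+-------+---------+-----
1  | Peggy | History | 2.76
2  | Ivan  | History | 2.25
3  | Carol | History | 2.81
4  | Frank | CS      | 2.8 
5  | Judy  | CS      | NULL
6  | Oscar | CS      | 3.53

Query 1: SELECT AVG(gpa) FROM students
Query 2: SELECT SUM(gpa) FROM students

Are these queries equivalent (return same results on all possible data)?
No, not equivalent

Query 1 returns: [(2.8299999999999996,)]
Query 2 returns: [(14.149999999999999,)]

Reason: AVG vs SUM give different aggregate values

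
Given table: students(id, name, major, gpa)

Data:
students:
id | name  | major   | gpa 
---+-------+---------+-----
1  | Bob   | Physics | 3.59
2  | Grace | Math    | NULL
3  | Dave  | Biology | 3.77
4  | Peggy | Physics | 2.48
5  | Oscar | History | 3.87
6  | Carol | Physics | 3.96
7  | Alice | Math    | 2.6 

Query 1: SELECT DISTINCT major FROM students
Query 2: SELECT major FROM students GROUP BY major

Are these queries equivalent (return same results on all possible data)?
Yes, equivalent

Both queries return: [('Biology',), ('History',), ('Math',), ('Physics',)]

Reason: Both get unique majors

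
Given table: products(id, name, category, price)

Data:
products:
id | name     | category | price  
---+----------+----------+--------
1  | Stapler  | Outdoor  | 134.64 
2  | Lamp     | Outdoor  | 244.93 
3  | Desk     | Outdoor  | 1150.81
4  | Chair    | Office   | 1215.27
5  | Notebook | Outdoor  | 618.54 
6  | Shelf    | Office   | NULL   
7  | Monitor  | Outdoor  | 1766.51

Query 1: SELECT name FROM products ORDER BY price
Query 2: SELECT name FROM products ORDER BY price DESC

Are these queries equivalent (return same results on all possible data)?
No, not equivalent

Query 1 returns: [('Shelf',), ('Stapler',), ('Lamp',), ('Notebook',), ('Desk',), ('Chair',), ('Monitor',)]
Query 2 returns: [('Monitor',), ('Chair',), ('Desk',), ('Notebook',), ('Lamp',), ('Stapler',), ('Shelf',)]

Reason: ASC vs DESC gives opposite ordering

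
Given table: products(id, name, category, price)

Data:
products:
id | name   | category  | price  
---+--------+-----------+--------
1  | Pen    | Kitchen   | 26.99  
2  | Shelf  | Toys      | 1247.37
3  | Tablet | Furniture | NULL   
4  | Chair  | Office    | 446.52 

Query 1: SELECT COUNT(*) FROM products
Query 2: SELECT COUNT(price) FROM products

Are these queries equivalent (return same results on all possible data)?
No, not equivalent

Query 1 returns: [(4,)]
Query 2 returns: [(3,)]

Reason: COUNT(*) includes NULLs, COUNT(column) excludes them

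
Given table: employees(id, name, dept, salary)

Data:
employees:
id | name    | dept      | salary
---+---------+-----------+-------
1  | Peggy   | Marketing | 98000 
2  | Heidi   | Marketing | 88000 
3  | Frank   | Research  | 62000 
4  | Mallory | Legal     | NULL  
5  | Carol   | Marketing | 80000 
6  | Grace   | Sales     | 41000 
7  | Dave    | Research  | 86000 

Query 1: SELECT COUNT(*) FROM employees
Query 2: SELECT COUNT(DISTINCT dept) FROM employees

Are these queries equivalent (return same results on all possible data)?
No, not equivalent

Query 1 returns: [(7,)]
Query 2 returns: [(4,)]

Reason: COUNT(*) counts rows, COUNT(DISTINCT dept) counts unique depts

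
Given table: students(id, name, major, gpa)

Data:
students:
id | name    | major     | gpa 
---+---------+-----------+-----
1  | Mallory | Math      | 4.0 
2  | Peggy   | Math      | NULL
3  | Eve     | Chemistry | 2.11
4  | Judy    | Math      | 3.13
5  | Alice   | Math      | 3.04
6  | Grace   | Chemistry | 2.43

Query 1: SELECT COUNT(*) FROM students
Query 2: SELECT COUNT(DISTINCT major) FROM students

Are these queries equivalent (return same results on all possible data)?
No, not equivalent

Query 1 returns: [(6,)]
Query 2 returns: [(2,)]

Reason: COUNT(*) counts rows, COUNT(DISTINCT major) counts unique majors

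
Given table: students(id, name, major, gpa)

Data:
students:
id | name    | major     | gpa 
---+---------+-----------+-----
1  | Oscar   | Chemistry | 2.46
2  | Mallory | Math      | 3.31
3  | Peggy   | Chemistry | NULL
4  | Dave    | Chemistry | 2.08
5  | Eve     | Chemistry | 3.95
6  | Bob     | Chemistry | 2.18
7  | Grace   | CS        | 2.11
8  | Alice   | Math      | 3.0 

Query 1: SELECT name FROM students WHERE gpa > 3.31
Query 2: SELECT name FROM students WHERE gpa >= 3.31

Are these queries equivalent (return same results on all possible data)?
No, not equivalent

Query 1 returns: [('Eve',)]
Query 2 returns: [('Mallory',), ('Eve',)]

Reason: > vs >= gives different results when gpa = 3.31 exists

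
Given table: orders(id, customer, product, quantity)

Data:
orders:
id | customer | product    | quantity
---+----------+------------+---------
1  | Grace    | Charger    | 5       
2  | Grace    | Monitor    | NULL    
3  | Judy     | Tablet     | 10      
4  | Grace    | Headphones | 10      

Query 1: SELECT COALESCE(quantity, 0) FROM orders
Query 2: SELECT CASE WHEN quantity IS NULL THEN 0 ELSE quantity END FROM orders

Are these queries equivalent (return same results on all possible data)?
Yes, equivalent

Both queries return: [(0,), (5,), (10,), (10,)]

Reason: COALESCE vs CASE for NULL handling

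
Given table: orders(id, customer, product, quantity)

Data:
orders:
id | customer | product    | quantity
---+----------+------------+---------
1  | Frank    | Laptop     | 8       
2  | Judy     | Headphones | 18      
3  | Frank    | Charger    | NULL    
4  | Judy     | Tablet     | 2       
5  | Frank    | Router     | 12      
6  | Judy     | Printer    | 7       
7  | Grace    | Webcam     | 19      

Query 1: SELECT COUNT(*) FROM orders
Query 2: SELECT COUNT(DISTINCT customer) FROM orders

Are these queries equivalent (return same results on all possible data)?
No, not equivalent

Query 1 returns: [(7,)]
Query 2 returns: [(3,)]

Reason: COUNT(*) counts rows, COUNT(DISTINCT customer) counts unique customers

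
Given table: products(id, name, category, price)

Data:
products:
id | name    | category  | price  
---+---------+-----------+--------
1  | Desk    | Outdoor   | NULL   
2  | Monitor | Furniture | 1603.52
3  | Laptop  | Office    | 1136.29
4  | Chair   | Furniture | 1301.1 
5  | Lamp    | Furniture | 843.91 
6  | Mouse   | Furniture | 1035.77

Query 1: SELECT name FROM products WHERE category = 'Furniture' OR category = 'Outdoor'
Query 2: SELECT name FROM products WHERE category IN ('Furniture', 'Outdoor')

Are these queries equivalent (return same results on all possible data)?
Yes, equivalent

Both queries return: [('Chair',), ('Desk',), ('Lamp',), ('Monitor',), ('Mouse',)]

Reason: OR vs IN are equivalent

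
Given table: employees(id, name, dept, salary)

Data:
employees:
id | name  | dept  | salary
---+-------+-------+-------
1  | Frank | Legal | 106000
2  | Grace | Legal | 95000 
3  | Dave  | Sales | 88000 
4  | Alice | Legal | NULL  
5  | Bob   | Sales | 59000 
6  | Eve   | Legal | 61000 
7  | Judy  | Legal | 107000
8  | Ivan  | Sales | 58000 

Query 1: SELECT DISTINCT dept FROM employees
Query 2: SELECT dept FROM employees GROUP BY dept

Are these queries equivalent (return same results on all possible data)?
Yes, equivalent

Both queries return: [('Legal',), ('Sales',)]

Reason: Both get unique depts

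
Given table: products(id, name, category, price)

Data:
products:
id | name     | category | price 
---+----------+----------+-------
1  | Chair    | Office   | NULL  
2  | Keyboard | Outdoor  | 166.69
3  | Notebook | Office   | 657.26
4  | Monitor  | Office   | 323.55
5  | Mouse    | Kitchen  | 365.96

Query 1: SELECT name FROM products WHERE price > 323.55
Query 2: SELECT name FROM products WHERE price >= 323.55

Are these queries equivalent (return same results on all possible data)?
No, not equivalent

Query 1 returns: [('Notebook',), ('Mouse',)]
Query 2 returns: [('Notebook',), ('Monitor',), ('Mouse',)]

Reason: > vs >= gives different results when price = 323.55 exists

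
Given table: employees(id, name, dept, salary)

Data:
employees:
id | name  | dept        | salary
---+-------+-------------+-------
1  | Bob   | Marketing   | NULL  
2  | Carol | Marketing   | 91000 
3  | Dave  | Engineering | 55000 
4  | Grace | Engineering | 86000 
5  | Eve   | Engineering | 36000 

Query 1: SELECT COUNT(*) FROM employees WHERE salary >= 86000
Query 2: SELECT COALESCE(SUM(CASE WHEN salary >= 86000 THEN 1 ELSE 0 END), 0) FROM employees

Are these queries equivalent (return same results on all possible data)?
Yes, equivalent

Both queries return: [(2,)]

Reason: COUNT with WHERE vs conditional SUM (COALESCE handles empty-table NULL)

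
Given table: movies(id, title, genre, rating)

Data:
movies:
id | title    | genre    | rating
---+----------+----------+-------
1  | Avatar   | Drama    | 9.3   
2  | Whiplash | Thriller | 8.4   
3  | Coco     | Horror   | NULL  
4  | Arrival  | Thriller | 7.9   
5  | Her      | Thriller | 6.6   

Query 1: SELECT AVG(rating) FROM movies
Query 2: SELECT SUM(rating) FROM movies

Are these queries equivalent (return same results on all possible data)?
No, not equivalent

Query 1 returns: [(8.05,)]
Query 2 returns: [(32.2,)]

Reason: AVG vs SUM give different aggregate values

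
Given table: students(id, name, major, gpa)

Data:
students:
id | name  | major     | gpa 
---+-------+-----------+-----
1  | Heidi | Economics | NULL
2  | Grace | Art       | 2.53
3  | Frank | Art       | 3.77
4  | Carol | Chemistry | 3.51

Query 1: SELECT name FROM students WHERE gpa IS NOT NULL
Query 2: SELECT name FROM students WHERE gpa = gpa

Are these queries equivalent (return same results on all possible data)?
Yes, equivalent

Both queries return: [('Carol',), ('Frank',), ('Grace',)]

Reason: IS NOT NULL vs self-equality (both exclude NULLs)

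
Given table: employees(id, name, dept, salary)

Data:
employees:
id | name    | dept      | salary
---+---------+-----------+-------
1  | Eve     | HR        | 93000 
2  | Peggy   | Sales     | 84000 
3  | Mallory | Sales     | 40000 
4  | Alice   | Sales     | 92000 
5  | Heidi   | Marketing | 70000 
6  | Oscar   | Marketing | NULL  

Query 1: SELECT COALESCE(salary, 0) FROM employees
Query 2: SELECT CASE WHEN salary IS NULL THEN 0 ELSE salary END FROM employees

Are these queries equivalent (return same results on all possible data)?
Yes, equivalent

Both queries return: [(0,), (40000,), (70000,), (84000,), (92000,), (93000,)]

Reason: COALESCE vs CASE for NULL handling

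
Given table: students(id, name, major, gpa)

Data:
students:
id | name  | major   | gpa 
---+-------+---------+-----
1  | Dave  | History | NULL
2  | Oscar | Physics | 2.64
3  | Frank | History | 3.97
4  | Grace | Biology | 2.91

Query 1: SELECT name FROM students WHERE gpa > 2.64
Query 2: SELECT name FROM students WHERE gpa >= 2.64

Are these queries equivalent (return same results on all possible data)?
No, not equivalent

Query 1 returns: [('Frank',), ('Grace',)]
Query 2 returns: [('Oscar',), ('Frank',), ('Grace',)]

Reason: > vs >= gives different results when gpa = 2.64 exists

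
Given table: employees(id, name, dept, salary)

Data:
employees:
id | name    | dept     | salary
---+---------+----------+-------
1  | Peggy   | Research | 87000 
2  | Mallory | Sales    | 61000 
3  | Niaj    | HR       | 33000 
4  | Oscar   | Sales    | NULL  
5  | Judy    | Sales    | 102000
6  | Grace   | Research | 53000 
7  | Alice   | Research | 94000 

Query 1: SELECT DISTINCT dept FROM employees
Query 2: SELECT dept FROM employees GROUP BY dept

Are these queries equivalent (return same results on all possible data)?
Yes, equivalent

Both queries return: [('HR',), ('Research',), ('Sales',)]

Reason: Both get unique depts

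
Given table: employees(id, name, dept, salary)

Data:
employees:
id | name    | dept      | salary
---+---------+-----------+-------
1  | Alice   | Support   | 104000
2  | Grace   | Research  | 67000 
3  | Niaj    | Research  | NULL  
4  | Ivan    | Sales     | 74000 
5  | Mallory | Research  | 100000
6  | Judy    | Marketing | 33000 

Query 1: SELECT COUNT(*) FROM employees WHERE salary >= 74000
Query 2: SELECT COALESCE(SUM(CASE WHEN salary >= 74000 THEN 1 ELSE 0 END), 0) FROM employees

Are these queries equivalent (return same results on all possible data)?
Yes, equivalent

Both queries return: [(3,)]

Reason: COUNT with WHERE vs conditional SUM (COALESCE handles empty-table NULL)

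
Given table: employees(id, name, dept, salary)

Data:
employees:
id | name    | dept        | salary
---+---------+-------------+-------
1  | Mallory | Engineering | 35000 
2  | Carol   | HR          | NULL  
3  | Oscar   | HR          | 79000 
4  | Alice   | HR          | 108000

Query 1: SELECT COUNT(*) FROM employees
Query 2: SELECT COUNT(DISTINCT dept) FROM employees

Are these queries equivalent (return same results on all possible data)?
No, not equivalent

Query 1 returns: [(4,)]
Query 2 returns: [(2,)]

Reason: COUNT(*) counts rows, COUNT(DISTINCT dept) counts unique depts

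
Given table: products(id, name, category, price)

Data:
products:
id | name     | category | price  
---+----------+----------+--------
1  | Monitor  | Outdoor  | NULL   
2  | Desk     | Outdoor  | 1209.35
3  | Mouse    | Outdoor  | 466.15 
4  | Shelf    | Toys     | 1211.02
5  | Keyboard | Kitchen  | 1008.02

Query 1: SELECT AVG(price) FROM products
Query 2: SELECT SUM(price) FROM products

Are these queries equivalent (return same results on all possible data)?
No, not equivalent

Query 1 returns: [(973.635,)]
Query 2 returns: [(3894.54,)]

Reason: AVG vs SUM give different aggregate values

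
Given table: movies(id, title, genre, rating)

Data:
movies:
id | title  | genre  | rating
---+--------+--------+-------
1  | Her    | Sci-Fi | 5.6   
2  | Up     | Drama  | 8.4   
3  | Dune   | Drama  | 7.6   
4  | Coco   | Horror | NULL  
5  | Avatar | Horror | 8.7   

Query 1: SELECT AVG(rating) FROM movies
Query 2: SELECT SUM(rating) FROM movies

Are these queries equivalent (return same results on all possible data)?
No, not equivalent

Query 1 returns: [(7.574999999999999,)]
Query 2 returns: [(30.299999999999997,)]

Reason: AVG vs SUM give different aggregate values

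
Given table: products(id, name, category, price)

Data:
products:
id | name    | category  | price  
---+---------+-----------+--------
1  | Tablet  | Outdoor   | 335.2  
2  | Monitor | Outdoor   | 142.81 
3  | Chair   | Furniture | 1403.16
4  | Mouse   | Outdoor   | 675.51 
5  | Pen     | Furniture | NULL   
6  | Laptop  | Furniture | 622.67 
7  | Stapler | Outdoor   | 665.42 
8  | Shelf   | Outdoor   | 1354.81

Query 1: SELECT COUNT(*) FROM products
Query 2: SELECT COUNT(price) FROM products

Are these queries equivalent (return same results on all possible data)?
No, not equivalent

Query 1 returns: [(8,)]
Query 2 returns: [(7,)]

Reason: COUNT(*) includes NULLs, COUNT(column) excludes them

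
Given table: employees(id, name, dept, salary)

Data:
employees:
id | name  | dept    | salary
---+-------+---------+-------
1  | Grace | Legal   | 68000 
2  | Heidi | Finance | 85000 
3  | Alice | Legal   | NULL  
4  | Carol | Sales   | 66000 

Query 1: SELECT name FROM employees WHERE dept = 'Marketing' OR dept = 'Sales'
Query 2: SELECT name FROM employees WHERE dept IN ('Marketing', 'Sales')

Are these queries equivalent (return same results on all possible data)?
Yes, equivalent

Both queries return: [('Carol',)]

Reason: OR vs IN are equivalent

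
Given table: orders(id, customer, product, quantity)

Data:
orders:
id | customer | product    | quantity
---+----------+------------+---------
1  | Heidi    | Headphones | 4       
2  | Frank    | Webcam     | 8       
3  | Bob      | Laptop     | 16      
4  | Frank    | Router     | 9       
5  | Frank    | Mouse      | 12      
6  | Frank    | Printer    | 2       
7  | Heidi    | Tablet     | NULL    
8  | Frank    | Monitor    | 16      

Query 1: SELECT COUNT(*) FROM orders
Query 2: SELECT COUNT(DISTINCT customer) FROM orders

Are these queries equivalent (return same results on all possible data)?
No, not equivalent

Query 1 returns: [(8,)]
Query 2 returns: [(3,)]

Reason: COUNT(*) counts rows, COUNT(DISTINCT customer) counts unique customers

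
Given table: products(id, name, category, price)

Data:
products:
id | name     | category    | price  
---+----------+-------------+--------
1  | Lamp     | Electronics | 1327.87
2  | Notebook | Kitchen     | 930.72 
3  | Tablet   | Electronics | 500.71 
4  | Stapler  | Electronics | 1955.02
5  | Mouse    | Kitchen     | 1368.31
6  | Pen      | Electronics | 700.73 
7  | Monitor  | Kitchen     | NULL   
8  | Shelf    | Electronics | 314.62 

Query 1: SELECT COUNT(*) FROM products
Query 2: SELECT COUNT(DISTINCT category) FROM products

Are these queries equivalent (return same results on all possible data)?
No, not equivalent

Query 1 returns: [(8,)]
Query 2 returns: [(2,)]

Reason: COUNT(*) counts rows, COUNT(DISTINCT category) counts unique categorys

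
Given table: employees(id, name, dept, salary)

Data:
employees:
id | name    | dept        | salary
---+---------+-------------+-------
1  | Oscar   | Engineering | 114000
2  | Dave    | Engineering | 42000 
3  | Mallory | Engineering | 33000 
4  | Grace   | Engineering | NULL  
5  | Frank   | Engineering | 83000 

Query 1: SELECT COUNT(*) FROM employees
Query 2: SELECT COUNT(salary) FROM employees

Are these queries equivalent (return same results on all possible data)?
No, not equivalent

Query 1 returns: [(5,)]
Query 2 returns: [(4,)]

Reason: COUNT(*) includes NULLs, COUNT(column) excludes them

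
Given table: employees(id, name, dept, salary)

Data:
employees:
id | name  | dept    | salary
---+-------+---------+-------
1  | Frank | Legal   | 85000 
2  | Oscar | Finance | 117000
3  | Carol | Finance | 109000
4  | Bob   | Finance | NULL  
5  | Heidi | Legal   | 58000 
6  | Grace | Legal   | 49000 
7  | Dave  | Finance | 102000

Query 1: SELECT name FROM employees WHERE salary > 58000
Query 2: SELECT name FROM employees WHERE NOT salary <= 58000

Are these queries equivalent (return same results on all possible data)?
Yes, equivalent

Both queries return: [('Carol',), ('Dave',), ('Frank',), ('Oscar',)]

Reason: Both filter salary > 58000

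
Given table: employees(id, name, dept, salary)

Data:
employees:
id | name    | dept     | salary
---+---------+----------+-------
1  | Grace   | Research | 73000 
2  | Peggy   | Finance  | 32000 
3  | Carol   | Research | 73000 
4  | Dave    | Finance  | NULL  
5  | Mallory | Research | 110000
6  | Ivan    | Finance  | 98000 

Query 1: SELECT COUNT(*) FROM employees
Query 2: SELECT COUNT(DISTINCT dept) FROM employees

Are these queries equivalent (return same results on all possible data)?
No, not equivalent

Query 1 returns: [(6,)]
Query 2 returns: [(2,)]

Reason: COUNT(*) counts rows, COUNT(DISTINCT dept) counts unique depts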